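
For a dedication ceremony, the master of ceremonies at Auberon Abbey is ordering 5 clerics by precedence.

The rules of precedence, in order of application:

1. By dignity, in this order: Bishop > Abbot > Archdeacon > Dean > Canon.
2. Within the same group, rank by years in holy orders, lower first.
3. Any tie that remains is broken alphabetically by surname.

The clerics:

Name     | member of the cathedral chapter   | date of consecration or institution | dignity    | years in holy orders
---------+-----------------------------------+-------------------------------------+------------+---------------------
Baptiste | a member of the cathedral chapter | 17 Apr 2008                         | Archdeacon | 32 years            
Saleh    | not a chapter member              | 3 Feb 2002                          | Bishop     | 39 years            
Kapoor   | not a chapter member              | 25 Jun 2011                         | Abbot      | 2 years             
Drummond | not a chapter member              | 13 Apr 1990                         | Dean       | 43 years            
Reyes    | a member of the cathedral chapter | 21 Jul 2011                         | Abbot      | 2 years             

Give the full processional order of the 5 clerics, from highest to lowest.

Saleh, Kapoor, Reyes, Baptiste, Drummond

By dignity: Saleh (Bishop); then Kapoor and Reyes (Abbot); then Baptiste (Archdeacon); then Drummond (Dean).
Kapoor and Reyes both have years in holy orders 2 years, so the next rule applies.
Among Kapoor and Reyes, alphabetically by surname: Kapoor before Reyes.
Full order: Saleh, Kapoor, Reyes, Baptiste, Drummond.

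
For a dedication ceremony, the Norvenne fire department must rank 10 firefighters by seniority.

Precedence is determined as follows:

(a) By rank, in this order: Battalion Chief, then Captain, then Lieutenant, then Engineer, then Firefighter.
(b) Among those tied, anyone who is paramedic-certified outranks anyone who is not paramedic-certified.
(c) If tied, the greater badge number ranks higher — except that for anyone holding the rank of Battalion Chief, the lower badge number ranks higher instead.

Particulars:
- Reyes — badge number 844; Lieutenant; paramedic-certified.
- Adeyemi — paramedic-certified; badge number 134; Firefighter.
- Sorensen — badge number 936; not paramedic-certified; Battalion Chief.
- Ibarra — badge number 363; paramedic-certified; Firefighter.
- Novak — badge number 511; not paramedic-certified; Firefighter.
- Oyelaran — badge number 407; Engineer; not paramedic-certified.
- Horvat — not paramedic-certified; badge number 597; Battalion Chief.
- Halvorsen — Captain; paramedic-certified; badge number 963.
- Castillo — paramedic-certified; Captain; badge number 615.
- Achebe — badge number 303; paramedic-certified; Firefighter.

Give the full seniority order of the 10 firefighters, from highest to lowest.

By rank: Horvat and Sorensen (Battalion Chief); then Halvorsen and Castillo (Captain); then Reyes (Lieutenant); then Oyelaran (Engineer); then Ibarra, Achebe, Adeyemi and Novak (Firefighter).
Horvat and Sorensen are each not paramedic-certified, so the next rule applies.
Among Horvat and Sorensen, by badge number (lower first) (reversed rule for this group): Horvat (597) before Sorensen (936).
Halvorsen and Castillo are each paramedic-certified, so the next rule applies.
Among Halvorsen and Castillo, by badge number (higher first): Halvorsen (963) before Castillo (615).
Among Ibarra, Achebe, Adeyemi and Novak, paramedic-certified before not paramedic-certified: Ibarra, Achebe and Adeyemi (paramedic-certified) before Novak (not paramedic-certified).
Among Ibarra, Achebe and Adeyemi, by badge number (higher first): Ibarra (363) before Achebe (303) before Adeyemi (134).
Full order: Horvat, Sorensen, Halvorsen, Castillo, Reyes, Oyelaran, Ibarra, Achebe, Adeyemi, Novak.

Horvat, Sorensen, Halvorsen, Castillo, Reyes, Oyelaran, Ibarra, Achebe, Adeyemi, Novak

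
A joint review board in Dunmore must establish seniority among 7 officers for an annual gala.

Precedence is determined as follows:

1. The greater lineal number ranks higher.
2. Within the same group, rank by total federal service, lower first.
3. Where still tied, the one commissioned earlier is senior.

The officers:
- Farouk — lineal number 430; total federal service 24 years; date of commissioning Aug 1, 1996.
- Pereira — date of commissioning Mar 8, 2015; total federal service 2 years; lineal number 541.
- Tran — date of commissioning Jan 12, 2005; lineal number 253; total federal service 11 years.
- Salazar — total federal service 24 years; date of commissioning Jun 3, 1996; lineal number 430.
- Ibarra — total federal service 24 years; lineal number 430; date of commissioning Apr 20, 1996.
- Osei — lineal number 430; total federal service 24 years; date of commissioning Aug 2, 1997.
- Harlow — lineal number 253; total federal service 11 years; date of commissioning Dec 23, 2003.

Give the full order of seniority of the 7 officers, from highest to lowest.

Pereira, Ibarra, Salazar, Farouk, Osei, Harlow, Tran

By lineal number (higher first): Pereira (541); then Ibarra, Salazar, Farouk and Osei (each 430); then Harlow and Tran (both 253).
Ibarra, Salazar, Farouk and Osei all have total federal service 24 years, so the next rule applies.
Among Ibarra, Salazar, Farouk and Osei, by date of commissioning (earlier first): Ibarra (Apr 20, 1996) before Salazar (Jun 3, 1996) before Farouk (Aug 1, 1996) before Osei (Aug 2, 1997).
Harlow and Tran both have total federal service 11 years, so the next rule applies.
Among Harlow and Tran, by date of commissioning (earlier first): Harlow (Dec 23, 2003) before Tran (Jan 12, 2005).
Full order: Pereira, Ibarra, Salazar, Farouk, Osei, Harlow, Tran.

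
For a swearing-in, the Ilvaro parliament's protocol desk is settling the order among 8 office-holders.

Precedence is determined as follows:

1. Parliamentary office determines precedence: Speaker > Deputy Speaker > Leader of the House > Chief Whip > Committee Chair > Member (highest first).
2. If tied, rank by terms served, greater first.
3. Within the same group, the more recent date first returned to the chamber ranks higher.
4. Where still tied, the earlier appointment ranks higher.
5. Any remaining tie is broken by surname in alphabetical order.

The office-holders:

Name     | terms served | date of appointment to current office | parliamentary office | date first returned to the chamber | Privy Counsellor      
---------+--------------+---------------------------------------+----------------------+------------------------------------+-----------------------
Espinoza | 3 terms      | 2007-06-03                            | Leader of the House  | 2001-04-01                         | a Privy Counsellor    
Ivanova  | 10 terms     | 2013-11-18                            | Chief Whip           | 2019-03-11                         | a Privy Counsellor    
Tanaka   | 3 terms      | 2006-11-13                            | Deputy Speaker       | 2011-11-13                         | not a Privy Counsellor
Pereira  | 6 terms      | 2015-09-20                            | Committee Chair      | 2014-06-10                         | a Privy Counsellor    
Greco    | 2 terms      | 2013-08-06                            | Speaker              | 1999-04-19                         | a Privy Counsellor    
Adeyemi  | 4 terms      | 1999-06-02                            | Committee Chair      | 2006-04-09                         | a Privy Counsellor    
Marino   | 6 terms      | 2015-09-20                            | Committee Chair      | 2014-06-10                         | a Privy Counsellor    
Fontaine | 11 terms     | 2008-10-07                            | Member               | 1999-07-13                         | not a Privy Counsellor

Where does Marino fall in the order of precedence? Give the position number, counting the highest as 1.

5

By parliamentary office: Greco (Speaker); then Tanaka (Deputy Speaker); then Espinoza (Leader of the House); then Ivanova (Chief Whip); then Marino, Pereira and Adeyemi (Committee Chair); then Fontaine (Member).
Among Marino, Pereira and Adeyemi, by terms served (higher first): Marino and Pereira (6 terms) before Adeyemi (4 terms).
Marino and Pereira both have date first returned to the chamber 2014-06-10, so the next rule applies.
Marino and Pereira both have date of appointment to current office 2015-09-20, so the next rule applies.
Among Marino and Pereira, alphabetically by surname: Marino before Pereira.
Order: Greco, Tanaka, Espinoza, Ivanova, Marino, Pereira, Adeyemi, Fontaine. So position 5.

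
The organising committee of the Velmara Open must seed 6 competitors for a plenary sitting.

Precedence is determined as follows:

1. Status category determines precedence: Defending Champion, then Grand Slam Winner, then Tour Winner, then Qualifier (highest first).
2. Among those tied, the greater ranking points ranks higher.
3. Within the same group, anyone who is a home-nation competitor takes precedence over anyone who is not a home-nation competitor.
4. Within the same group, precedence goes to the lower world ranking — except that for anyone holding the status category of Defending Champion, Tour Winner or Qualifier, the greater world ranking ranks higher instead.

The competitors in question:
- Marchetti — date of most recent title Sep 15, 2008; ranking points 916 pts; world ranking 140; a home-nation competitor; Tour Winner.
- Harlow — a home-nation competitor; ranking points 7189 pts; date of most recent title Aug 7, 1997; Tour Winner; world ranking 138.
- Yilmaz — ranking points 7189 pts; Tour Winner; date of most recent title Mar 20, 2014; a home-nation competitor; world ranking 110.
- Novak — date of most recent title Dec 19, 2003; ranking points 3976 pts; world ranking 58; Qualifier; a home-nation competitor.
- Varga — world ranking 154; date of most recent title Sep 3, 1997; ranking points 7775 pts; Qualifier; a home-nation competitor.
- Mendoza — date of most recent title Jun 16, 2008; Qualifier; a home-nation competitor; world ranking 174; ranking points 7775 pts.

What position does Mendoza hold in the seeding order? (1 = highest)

By status category: Harlow, Yilmaz and Marchetti (Tour Winner); then Mendoza, Varga and Novak (Qualifier).
Among Harlow, Yilmaz and Marchetti, by ranking points (higher first): Harlow and Yilmaz (7189 pts) before Marchetti (916 pts).
Harlow and Yilmaz are each a home-nation competitor, so the next rule applies.
Among Harlow and Yilmaz, by world ranking (higher first) (reversed rule for this group): Harlow (138) before Yilmaz (110).
Among Mendoza, Varga and Novak, by ranking points (higher first): Mendoza and Varga (7775 pts) before Novak (3976 pts).
Mendoza and Varga are each a home-nation competitor, so the next rule applies.
Among Mendoza and Varga, by world ranking (higher first) (reversed rule for this group): Mendoza (174) before Varga (154).
Order: Harlow, Yilmaz, Marchetti, Mendoza, Varga, Novak. So position 4.

4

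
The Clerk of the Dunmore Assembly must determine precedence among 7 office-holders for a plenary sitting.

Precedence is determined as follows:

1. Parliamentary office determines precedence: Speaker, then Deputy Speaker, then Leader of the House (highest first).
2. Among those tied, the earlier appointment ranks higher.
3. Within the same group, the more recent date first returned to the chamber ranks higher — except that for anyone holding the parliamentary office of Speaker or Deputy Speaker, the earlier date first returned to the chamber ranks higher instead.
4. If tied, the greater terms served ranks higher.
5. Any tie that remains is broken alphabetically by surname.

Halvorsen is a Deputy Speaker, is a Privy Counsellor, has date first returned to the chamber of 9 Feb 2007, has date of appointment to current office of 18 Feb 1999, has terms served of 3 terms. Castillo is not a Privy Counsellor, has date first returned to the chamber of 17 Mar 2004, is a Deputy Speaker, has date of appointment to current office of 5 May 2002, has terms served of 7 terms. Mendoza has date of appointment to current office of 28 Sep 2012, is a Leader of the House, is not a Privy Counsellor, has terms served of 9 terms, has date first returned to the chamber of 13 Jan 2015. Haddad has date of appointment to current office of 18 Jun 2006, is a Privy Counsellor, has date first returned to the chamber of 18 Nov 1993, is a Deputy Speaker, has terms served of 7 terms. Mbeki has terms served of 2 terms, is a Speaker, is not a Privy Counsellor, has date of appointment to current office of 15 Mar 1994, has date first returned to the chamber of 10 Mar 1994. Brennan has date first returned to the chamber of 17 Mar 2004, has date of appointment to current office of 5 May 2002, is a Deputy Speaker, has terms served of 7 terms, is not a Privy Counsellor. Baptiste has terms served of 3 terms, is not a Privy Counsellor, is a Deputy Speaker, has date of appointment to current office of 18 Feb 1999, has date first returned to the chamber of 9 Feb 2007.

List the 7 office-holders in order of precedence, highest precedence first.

Mbeki, Baptiste, Halvorsen, Brennan, Castillo, Haddad, Mendoza

By parliamentary office: Mbeki (Speaker); then Baptiste, Halvorsen, Brennan, Castillo and Haddad (Deputy Speaker); then Mendoza (Leader of the House).
Among Baptiste, Halvorsen, Brennan, Castillo and Haddad, by date of appointment to current office (earlier first): Baptiste and Halvorsen (18 Feb 1999) before Brennan and Castillo (5 May 2002) before Haddad (18 Jun 2006).
Baptiste and Halvorsen both have date first returned to the chamber 9 Feb 2007, so the next rule applies.
Baptiste and Halvorsen both have terms served 3 terms, so the next rule applies.
Among Baptiste and Halvorsen, alphabetically by surname: Baptiste before Halvorsen.
Brennan and Castillo both have date first returned to the chamber 17 Mar 2004, so the next rule applies.
Brennan and Castillo both have terms served 7 terms, so the next rule applies.
Among Brennan and Castillo, alphabetically by surname: Brennan before Castillo.
Full order: Mbeki, Baptiste, Halvorsen, Brennan, Castillo, Haddad, Mendoza.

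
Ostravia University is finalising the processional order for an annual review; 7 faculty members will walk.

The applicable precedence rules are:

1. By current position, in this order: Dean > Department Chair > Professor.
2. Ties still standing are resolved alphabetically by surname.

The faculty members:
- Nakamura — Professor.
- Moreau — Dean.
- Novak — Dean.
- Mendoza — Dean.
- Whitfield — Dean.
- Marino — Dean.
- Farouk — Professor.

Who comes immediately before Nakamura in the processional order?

By current position: Marino, Mendoza, Moreau, Novak and Whitfield (Dean); then Farouk and Nakamura (Professor).
Among Marino, Mendoza, Moreau, Novak and Whitfield, alphabetically by surname: Marino before Mendoza before Moreau before Novak before Whitfield.
Among Farouk and Nakamura, alphabetically by surname: Farouk before Nakamura.
Order: Marino, Mendoza, Moreau, Novak, Whitfield, Farouk, Nakamura.

Farouk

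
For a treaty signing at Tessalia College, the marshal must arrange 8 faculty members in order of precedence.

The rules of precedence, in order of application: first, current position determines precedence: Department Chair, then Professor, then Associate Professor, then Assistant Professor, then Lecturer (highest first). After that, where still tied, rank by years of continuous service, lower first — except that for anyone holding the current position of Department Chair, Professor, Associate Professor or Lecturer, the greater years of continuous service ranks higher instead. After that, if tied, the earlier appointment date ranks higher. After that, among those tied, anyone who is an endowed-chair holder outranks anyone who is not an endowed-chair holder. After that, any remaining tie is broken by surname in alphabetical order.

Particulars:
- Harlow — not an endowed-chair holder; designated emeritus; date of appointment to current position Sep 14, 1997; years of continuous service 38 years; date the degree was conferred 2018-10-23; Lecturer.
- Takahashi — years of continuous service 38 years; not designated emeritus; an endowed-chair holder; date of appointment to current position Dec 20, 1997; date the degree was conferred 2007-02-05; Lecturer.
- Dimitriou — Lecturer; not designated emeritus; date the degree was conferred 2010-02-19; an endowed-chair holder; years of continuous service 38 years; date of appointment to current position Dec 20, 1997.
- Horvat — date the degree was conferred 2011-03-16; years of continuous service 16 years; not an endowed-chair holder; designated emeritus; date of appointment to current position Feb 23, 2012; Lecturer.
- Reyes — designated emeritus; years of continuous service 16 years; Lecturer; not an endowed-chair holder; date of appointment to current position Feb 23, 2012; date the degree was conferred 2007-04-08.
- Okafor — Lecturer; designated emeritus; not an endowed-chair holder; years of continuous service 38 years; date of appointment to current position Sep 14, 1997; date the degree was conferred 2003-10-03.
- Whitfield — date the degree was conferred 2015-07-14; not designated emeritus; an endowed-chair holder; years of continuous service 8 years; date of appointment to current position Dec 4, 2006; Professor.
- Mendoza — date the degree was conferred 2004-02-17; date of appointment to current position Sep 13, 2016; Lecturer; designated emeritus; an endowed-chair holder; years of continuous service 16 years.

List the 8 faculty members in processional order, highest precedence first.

Whitfield, Harlow, Okafor, Dimitriou, Takahashi, Horvat, Reyes, Mendoza

By current position: Whitfield (Professor); then Harlow, Okafor, Dimitriou, Takahashi, Horvat, Reyes and Mendoza (Lecturer).
Among Harlow, Okafor, Dimitriou, Takahashi, Horvat, Reyes and Mendoza, by years of continuous service (higher first) (reversed rule for this group): Harlow, Okafor, Dimitriou and Takahashi (38 years) before Horvat, Reyes and Mendoza (16 years).
Among Harlow, Okafor, Dimitriou and Takahashi, by date of appointment to current position (earlier first): Harlow and Okafor (Sep 14, 1997) before Dimitriou and Takahashi (Dec 20, 1997).
Harlow and Okafor are each not an endowed-chair holder, so the next rule applies.
Among Harlow and Okafor, alphabetically by surname: Harlow before Okafor.
Dimitriou and Takahashi are each an endowed-chair holder, so the next rule applies.
Among Dimitriou and Takahashi, alphabetically by surname: Dimitriou before Takahashi.
Among Horvat, Reyes and Mendoza, by date of appointment to current position (earlier first): Horvat and Reyes (Feb 23, 2012) before Mendoza (Sep 13, 2016).
Horvat and Reyes are each not an endowed-chair holder, so the next rule applies.
Among Horvat and Reyes, alphabetically by surname: Horvat before Reyes.
Full order: Whitfield, Harlow, Okafor, Dimitriou, Takahashi, Horvat, Reyes, Mendoza.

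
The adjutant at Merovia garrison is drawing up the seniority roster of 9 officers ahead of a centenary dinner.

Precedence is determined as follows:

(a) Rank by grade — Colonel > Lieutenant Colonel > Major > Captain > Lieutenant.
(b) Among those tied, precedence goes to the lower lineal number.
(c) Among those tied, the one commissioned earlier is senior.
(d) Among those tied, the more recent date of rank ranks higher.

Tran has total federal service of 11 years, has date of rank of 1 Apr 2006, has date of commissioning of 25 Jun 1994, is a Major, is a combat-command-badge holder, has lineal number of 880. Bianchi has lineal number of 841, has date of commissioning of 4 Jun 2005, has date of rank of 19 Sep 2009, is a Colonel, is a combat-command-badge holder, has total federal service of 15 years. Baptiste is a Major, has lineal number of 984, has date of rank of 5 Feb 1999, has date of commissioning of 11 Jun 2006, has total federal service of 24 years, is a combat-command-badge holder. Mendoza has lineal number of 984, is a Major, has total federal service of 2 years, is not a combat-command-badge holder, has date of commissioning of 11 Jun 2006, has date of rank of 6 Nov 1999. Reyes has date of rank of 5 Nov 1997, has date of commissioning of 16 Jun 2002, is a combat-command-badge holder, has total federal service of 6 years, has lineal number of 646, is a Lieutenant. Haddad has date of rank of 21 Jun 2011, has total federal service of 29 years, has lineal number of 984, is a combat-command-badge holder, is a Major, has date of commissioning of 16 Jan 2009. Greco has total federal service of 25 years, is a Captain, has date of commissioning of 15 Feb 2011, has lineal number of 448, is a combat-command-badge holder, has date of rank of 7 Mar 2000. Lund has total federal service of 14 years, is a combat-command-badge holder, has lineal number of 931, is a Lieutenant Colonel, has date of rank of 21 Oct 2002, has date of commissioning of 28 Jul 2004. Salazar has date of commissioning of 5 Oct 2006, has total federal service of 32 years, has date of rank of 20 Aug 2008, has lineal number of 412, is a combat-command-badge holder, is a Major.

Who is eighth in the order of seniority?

Greco

By grade: Bianchi (Colonel); then Lund (Lieutenant Colonel); then Salazar, Tran, Mendoza, Baptiste and Haddad (Major); then Greco (Captain); then Reyes (Lieutenant).
Among Salazar, Tran, Mendoza, Baptiste and Haddad, by lineal number (lower first): Salazar (412) before Tran (880) before Mendoza, Baptiste and Haddad (984).
Among Mendoza, Baptiste and Haddad, by date of commissioning (earlier first): Mendoza and Baptiste (11 Jun 2006) before Haddad (16 Jan 2009).
Among Mendoza and Baptiste, by date of rank (later first): Mendoza (6 Nov 1999) before Baptiste (5 Feb 1999).
Order: Bianchi, Lund, Salazar, Tran, Mendoza, Baptiste, Haddad, Greco, Reyes.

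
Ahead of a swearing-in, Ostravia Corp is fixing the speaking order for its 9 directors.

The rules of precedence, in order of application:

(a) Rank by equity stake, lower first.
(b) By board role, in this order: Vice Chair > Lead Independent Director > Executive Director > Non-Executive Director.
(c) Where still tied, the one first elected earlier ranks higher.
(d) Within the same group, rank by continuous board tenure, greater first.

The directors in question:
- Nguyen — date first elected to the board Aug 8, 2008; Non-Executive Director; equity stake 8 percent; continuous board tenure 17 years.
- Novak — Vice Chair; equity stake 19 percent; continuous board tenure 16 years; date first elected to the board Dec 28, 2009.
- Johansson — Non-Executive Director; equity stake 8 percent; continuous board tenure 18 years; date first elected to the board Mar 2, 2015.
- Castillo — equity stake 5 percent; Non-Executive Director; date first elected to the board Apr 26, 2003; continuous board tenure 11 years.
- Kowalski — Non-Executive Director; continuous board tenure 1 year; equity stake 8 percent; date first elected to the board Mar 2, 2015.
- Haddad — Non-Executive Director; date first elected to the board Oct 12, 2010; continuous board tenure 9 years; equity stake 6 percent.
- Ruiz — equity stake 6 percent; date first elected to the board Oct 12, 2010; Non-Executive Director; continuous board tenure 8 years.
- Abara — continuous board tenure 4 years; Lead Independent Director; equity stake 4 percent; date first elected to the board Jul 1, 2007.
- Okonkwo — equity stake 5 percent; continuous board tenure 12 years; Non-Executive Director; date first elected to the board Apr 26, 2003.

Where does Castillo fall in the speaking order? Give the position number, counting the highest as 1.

By equity stake (lower first): Abara (4 percent); then Okonkwo and Castillo (both 5 percent); then Haddad and Ruiz (both 6 percent); then Nguyen, Johansson and Kowalski (each 8 percent); then Novak (19 percent).
Okonkwo and Castillo are each Non-Executive Director, so the next rule applies.
Okonkwo and Castillo both have date first elected to the board Apr 26, 2003, so the next rule applies.
Among Okonkwo and Castillo, by continuous board tenure (higher first): Okonkwo (12 years) before Castillo (11 years).
Haddad and Ruiz are each Non-Executive Director, so the next rule applies.
Haddad and Ruiz both have date first elected to the board Oct 12, 2010, so the next rule applies.
Among Haddad and Ruiz, by continuous board tenure (higher first): Haddad (9 years) before Ruiz (8 years).
Nguyen, Johansson and Kowalski are each Non-Executive Director, so the next rule applies.
Among Nguyen, Johansson and Kowalski, by date first elected to the board (earlier first): Nguyen (Aug 8, 2008) before Johansson and Kowalski (Mar 2, 2015).
Among Johansson and Kowalski, by continuous board tenure (higher first): Johansson (18 years) before Kowalski (1 year).
Order: Abara, Okonkwo, Castillo, Haddad, Ruiz, Nguyen, Johansson, Kowalski, Novak. So position 3.

3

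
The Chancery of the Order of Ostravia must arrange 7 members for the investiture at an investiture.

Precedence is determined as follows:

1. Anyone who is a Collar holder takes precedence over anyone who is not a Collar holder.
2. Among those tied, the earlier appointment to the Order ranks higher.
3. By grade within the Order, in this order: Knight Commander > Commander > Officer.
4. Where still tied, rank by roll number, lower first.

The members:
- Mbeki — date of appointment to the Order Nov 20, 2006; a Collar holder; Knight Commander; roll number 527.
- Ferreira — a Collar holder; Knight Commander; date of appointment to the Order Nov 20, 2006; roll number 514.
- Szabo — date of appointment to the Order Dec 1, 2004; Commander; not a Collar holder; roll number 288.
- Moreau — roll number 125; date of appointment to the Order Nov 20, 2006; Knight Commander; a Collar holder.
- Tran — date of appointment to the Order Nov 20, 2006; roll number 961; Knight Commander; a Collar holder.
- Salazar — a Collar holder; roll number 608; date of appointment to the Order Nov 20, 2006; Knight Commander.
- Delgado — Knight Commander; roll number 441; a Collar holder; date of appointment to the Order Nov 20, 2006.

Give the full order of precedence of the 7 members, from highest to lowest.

By the first rule: Moreau, Delgado, Ferreira, Mbeki, Salazar and Tran (each a Collar holder); then Szabo (not a Collar holder).
Moreau, Delgado, Ferreira, Mbeki, Salazar and Tran all have date of appointment to the Order Nov 20, 2006, so the next rule applies.
Moreau, Delgado, Ferreira, Mbeki, Salazar and Tran are each Knight Commander, so the next rule applies.
Among Moreau, Delgado, Ferreira, Mbeki, Salazar and Tran, by roll number (lower first): Moreau (125) before Delgado (441) before Ferreira (514) before Mbeki (527) before Salazar (608) before Tran (961).
Full order: Moreau, Delgado, Ferreira, Mbeki, Salazar, Tran, Szabo.

Moreau, Delgado, Ferreira, Mbeki, Salazar, Tran, Szabo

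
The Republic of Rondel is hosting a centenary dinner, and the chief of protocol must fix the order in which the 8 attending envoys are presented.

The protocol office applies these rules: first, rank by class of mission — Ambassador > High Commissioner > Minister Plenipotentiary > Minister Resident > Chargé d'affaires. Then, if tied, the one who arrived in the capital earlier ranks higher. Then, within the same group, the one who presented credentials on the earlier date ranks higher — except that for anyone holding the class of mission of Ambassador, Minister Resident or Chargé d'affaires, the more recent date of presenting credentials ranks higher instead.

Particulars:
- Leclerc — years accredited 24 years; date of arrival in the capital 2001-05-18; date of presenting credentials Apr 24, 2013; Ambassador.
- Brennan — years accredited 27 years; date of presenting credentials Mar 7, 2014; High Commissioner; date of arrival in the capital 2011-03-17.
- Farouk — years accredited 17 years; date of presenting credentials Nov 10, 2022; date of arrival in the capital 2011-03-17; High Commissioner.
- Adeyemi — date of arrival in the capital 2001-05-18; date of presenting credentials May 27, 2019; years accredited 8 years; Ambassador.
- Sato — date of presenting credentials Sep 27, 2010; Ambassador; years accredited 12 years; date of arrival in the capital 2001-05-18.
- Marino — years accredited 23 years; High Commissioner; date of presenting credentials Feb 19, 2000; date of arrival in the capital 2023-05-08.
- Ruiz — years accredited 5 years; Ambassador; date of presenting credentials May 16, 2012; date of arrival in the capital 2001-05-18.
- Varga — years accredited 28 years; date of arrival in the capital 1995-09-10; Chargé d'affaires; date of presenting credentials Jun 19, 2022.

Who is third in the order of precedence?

Ruiz

By class of mission: Adeyemi, Leclerc, Ruiz and Sato (Ambassador); then Brennan, Farouk and Marino (High Commissioner); then Varga (Chargé d'affaires).
Adeyemi, Leclerc, Ruiz and Sato all have date of arrival in the capital 2001-05-18, so the next rule applies.
Among Adeyemi, Leclerc, Ruiz and Sato, by date of presenting credentials (later first) (reversed rule for this group): Adeyemi (May 27, 2019) before Leclerc (Apr 24, 2013) before Ruiz (May 16, 2012) before Sato (Sep 27, 2010).
Among Brennan, Farouk and Marino, by date of arrival in the capital (earlier first): Brennan and Farouk (2011-03-17) before Marino (2023-05-08).
Among Brennan and Farouk, by date of presenting credentials (earlier first): Brennan (Mar 7, 2014) before Farouk (Nov 10, 2022).
Order: Adeyemi, Leclerc, Ruiz, Sato, Brennan, Farouk, Marino, Varga.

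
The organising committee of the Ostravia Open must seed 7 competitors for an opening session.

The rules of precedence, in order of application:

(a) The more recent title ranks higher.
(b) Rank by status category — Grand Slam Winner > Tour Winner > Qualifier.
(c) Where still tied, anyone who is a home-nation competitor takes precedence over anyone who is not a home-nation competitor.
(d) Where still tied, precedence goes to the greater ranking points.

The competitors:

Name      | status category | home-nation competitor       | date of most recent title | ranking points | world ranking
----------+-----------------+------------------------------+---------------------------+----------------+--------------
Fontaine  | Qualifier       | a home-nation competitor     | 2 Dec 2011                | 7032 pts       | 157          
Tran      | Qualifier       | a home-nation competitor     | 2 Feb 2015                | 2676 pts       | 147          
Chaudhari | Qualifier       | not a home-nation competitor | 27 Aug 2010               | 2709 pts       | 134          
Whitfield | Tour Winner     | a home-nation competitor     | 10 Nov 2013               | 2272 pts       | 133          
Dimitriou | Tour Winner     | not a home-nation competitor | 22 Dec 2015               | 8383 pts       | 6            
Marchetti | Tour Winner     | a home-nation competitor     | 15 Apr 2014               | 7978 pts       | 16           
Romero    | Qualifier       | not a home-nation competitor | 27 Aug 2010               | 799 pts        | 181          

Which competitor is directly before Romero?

Chaudhari

By date of most recent title (later first): Dimitriou (22 Dec 2015); then Tran (2 Feb 2015); then Marchetti (15 Apr 2014); then Whitfield (10 Nov 2013); then Fontaine (2 Dec 2011); then Chaudhari and Romero (both 27 Aug 2010).
Chaudhari and Romero are each Qualifier, so the next rule applies.
Chaudhari and Romero are each not a home-nation competitor, so the next rule applies.
Among Chaudhari and Romero, by ranking points (higher first): Chaudhari (2709 pts) before Romero (799 pts).
Order: Dimitriou, Tran, Marchetti, Whitfield, Fontaine, Chaudhari, Romero.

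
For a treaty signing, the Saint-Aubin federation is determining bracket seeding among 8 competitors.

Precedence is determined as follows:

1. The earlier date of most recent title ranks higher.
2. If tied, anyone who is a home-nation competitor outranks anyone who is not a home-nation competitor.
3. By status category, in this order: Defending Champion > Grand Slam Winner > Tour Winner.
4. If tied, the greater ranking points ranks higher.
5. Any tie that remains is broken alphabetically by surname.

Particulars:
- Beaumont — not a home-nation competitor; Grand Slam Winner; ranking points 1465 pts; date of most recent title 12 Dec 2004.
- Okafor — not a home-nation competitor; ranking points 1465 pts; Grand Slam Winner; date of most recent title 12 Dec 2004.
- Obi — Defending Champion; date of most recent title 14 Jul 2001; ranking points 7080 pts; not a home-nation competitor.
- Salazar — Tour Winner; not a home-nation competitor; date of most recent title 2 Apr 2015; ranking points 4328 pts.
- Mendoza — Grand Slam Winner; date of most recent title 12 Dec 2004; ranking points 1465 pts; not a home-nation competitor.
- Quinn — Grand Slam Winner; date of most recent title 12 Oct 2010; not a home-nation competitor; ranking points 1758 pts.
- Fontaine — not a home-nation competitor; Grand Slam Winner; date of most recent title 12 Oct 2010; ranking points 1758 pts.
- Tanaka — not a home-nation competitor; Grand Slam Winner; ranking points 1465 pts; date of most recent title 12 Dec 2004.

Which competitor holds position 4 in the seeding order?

Okafor

By date of most recent title (earlier first): Obi (14 Jul 2001); then Beaumont, Mendoza, Okafor and Tanaka (each 12 Dec 2004); then Fontaine and Quinn (both 12 Oct 2010); then Salazar (2 Apr 2015).
Beaumont, Mendoza, Okafor and Tanaka are each not a home-nation competitor, so the next rule applies.
Beaumont, Mendoza, Okafor and Tanaka are each Grand Slam Winner, so the next rule applies.
Beaumont, Mendoza, Okafor and Tanaka all have ranking points 1465 pts, so the next rule applies.
Among Beaumont, Mendoza, Okafor and Tanaka, alphabetically by surname: Beaumont before Mendoza before Okafor before Tanaka.
Fontaine and Quinn are each not a home-nation competitor, so the next rule applies.
Fontaine and Quinn are each Grand Slam Winner, so the next rule applies.
Fontaine and Quinn both have ranking points 1758 pts, so the next rule applies.
Among Fontaine and Quinn, alphabetically by surname: Fontaine before Quinn.
Order: Obi, Beaumont, Mendoza, Okafor, Tanaka, Fontaine, Quinn, Salazar.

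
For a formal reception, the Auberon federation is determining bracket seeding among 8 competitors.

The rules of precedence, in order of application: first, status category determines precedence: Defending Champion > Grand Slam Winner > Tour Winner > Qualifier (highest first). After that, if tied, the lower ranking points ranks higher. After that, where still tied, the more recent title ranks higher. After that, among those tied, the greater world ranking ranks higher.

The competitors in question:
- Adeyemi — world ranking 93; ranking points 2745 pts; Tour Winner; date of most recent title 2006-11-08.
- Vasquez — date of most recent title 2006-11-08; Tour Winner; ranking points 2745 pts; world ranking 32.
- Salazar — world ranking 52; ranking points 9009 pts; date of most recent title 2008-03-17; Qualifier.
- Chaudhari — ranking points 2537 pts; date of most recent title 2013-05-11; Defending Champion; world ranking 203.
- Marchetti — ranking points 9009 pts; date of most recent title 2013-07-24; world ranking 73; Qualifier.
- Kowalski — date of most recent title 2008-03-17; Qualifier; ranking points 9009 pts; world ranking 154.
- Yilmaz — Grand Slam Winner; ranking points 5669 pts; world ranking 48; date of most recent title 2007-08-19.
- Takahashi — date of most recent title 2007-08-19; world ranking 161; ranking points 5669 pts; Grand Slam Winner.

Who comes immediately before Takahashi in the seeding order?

Chaudhari

By status category: Chaudhari (Defending Champion); then Takahashi and Yilmaz (Grand Slam Winner); then Adeyemi and Vasquez (Tour Winner); then Marchetti, Kowalski and Salazar (Qualifier).
Takahashi and Yilmaz both have ranking points 5669 pts, so the next rule applies.
Takahashi and Yilmaz both have date of most recent title 2007-08-19, so the next rule applies.
Among Takahashi and Yilmaz, by world ranking (higher first): Takahashi (161) before Yilmaz (48).
Adeyemi and Vasquez both have ranking points 2745 pts, so the next rule applies.
Adeyemi and Vasquez both have date of most recent title 2006-11-08, so the next rule applies.
Among Adeyemi and Vasquez, by world ranking (higher first): Adeyemi (93) before Vasquez (32).
Marchetti, Kowalski and Salazar all have ranking points 9009 pts, so the next rule applies.
Among Marchetti, Kowalski and Salazar, by date of most recent title (later first): Marchetti (2013-07-24) before Kowalski and Salazar (2008-03-17).
Among Kowalski and Salazar, by world ranking (higher first): Kowalski (154) before Salazar (52).
Order: Chaudhari, Takahashi, Yilmaz, Adeyemi, Vasquez, Marchetti, Kowalski, Salazar.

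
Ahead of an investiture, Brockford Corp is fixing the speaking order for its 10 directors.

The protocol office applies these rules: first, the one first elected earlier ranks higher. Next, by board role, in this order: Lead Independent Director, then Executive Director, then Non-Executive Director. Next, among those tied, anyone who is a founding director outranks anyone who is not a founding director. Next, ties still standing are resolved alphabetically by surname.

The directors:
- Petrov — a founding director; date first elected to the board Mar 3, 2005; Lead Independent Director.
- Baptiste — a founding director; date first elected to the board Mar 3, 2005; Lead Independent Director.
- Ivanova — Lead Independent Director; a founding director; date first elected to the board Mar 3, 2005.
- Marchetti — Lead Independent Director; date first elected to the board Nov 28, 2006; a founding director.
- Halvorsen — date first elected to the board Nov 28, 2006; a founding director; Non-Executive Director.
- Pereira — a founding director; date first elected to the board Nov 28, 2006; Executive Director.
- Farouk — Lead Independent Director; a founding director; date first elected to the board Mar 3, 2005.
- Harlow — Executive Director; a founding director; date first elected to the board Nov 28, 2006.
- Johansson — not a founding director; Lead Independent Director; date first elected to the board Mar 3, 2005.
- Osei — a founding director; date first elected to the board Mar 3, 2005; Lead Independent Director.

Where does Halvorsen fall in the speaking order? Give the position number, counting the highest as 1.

By date first elected to the board (earlier first): Baptiste, Farouk, Ivanova, Osei, Petrov and Johansson (each Mar 3, 2005); then Marchetti, Harlow, Pereira and Halvorsen (each Nov 28, 2006).
Baptiste, Farouk, Ivanova, Osei, Petrov and Johansson are each Lead Independent Director, so the next rule applies.
Among Baptiste, Farouk, Ivanova, Osei, Petrov and Johansson, a founding director before not a founding director: Baptiste, Farouk, Ivanova, Osei and Petrov (a founding director) before Johansson (not a founding director).
Among Baptiste, Farouk, Ivanova, Osei and Petrov, alphabetically by surname: Baptiste before Farouk before Ivanova before Osei before Petrov.
Among Marchetti, Harlow, Pereira and Halvorsen, by board role: Marchetti (Lead Independent Director) before Harlow and Pereira (Executive Director) before Halvorsen (Non-Executive Director).
Harlow and Pereira are each a founding director, so the next rule applies.
Among Harlow and Pereira, alphabetically by surname: Harlow before Pereira.
Order: Baptiste, Farouk, Ivanova, Osei, Petrov, Johansson, Marchetti, Harlow, Pereira, Halvorsen. So position 10.

10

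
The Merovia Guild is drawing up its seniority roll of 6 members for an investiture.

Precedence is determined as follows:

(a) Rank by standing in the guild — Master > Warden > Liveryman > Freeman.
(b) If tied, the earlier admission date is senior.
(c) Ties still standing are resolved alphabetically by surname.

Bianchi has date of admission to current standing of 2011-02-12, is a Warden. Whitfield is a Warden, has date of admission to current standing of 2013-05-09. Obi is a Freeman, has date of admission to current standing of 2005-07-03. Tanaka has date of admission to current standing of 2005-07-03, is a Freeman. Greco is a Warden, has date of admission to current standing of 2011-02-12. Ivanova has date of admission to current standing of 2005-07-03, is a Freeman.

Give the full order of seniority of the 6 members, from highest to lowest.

Bianchi, Greco, Whitfield, Ivanova, Obi, Tanaka

By standing in the guild: Bianchi, Greco and Whitfield (Warden); then Ivanova, Obi and Tanaka (Freeman).
Among Bianchi, Greco and Whitfield, by date of admission to current standing (earlier first): Bianchi and Greco (2011-02-12) before Whitfield (2013-05-09).
Among Bianchi and Greco, alphabetically by surname: Bianchi before Greco.
Ivanova, Obi and Tanaka all have date of admission to current standing 2005-07-03, so the next rule applies.
Among Ivanova, Obi and Tanaka, alphabetically by surname: Ivanova before Obi before Tanaka.
Full order: Bianchi, Greco, Whitfield, Ivanova, Obi, Tanaka.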